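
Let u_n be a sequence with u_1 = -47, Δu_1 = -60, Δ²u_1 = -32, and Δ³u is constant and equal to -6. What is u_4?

-329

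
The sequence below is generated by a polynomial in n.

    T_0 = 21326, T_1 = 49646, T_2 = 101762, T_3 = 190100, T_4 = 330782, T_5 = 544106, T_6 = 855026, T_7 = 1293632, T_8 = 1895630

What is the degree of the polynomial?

D1: 28320, 52116, 88338, 140682, 213324, 310920, 438606, 601998
D2: 23796, 36222, 52344, 72642, 97596, 127686, 163392
D3: 12426, 16122, 20298, 24954, 30090, 35706
D4: 3696, 4176, 4656, 5136, 5616
D5: 480, 480, 480, 480
The fifth differences are constant, so the polynomial has degree 5.

5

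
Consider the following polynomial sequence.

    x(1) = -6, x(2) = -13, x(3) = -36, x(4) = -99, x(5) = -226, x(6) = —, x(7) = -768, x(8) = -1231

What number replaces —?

-441

Using the first 5 terms:
First differences: -7  -23  -63  -127
Second differences: -16  -40  -64
Third differences: -24  -24
Constant third difference = -24.
Extend forward: -64 − 24 = -88;  -127 − 88 = -215;  -226 − 215 = -441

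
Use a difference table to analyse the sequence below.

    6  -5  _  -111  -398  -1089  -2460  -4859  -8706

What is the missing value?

-24

Using the last 6 terms:
-287  -691  -1371  -2399  -3847
-404  -680  -1028  -1448
-276  -348  -420
-72  -72
Constant fourth difference = -72.
Extend backward: -276 + 72 = -204;  -404 + 204 = -200;  -287 + 200 = -87;  -111 + 87 = -24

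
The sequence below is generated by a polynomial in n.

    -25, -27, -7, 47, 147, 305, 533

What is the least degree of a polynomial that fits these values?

Δ: -2, 20, 54, 100, 158, 228
Δ²: 22, 34, 46, 58, 70
Δ³: 12, 12, 12, 12
The third differences are constant, so the polynomial has degree 3.

3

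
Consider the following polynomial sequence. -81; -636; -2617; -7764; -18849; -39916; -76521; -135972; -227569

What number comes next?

-362844

-555 , -1981 , -5147 , -11085 , -21067 , -36605 , -59451 , -91597
-1426 , -3166 , -5938 , -9982 , -15538 , -22846 , -32146
-1740 , -2772 , -4044 , -5556 , -7308 , -9300
-1032 , -1272 , -1512 , -1752 , -1992
-240 , -240 , -240 , -240
The fifth differences are constant (-240).
-1992 − 240 = -2232;  -9300 − 2232 = -11532;  -32146 − 11532 = -43678;  -91597 − 43678 = -135275;  -227569 − 135275 = -362844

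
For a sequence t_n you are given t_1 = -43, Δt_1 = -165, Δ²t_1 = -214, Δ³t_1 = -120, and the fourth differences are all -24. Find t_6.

Build the table forward from the leading diagonal:
Δ⁴: -24, -24, -24, -24, -24, -24
Δ³: -120, -144, -168, -192, -216, -240
Δ²: -214, -334, -478, -646, -838, -1054
Δ: -165, -379, -713, -1191, -1837, -2675
t: -43, -208, -587, -1300, -2491, -4328

-4328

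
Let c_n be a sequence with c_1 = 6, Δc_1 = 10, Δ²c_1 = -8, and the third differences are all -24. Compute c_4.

-12

Build the table forward from the leading diagonal:
Δ³: -24  -24  -24  -24
Δ²: -8  -32  -56  -80
Δ: 10  2  -30  -86
c: 6  16  18  -12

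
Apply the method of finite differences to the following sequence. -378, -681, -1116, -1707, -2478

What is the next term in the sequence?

Δ: -303  -435  -591  -771
Δ²: -132  -156  -180
Δ³: -24  -24
Constant third difference = -24, so extend:
-180 − 24 = -204;  -771 − 204 = -975;  -2478 − 975 = -3453

-3453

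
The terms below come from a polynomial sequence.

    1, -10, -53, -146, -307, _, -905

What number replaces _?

-554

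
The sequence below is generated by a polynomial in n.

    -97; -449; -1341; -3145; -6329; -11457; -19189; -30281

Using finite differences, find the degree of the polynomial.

-352, -892, -1804, -3184, -5128, -7732, -11092
-540, -912, -1380, -1944, -2604, -3360
-372, -468, -564, -660, -756
-96, -96, -96, -96
The fourth differences are constant, so the polynomial has degree 4.

4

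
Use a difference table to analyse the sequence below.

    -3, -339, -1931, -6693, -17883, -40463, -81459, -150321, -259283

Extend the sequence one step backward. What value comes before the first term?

-336  -1592  -4762  -11190  -22580  -40996  -68862  -108962
-1256  -3170  -6428  -11390  -18416  -27866  -40100
-1914  -3258  -4962  -7026  -9450  -12234
-1344  -1704  -2064  -2424  -2784
-360  -360  -360  -360
The fifth differences are constant at -360.
Work back: -1344 + 360 = -984;  -1914 + 984 = -930;  -1256 + 930 = -326;  -336 + 326 = -10;  -3 + 10 = 7

7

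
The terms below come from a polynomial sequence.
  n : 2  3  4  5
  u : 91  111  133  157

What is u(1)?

73

20  22  24
2  2
The second differences are constant at 2.
Work back: 20 − 2 = 18;  91 − 18 = 73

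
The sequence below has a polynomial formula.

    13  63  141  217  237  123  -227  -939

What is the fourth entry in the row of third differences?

-102

Δ: 50, 78, 76, 20, -114, -350, -712
Δ²: 28, -2, -56, -134, -236, -362
Δ³: -30, -54, -78, -102, -126
Δ⁴: -24, -24, -24, -24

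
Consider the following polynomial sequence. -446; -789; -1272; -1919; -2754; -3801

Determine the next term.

-5084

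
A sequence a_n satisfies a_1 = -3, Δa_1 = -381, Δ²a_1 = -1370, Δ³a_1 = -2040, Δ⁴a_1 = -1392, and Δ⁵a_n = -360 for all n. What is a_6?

-43328

Build the table forward from the leading diagonal:
Δ⁵: -360, -360, -360, -360, -360, -360
Δ⁴: -1392, -1752, -2112, -2472, -2832, -3192
Δ³: -2040, -3432, -5184, -7296, -9768, -12600
Δ²: -1370, -3410, -6842, -12026, -19322, -29090
Δ: -381, -1751, -5161, -12003, -24029, -43351
a: -3, -384, -2135, -7296, -19299, -43328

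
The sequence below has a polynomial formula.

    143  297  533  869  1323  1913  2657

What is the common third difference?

D1: 154, 236, 336, 454, 590, 744
D2: 82, 100, 118, 136, 154
D3: 18, 18, 18, 18

18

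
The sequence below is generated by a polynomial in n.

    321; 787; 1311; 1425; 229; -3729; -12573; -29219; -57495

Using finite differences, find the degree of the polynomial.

5

466, 524, 114, -1196, -3958, -8844, -16646, -28276
58, -410, -1310, -2762, -4886, -7802, -11630
-468, -900, -1452, -2124, -2916, -3828
-432, -552, -672, -792, -912
-120, -120, -120, -120
The fifth differences are constant, so the polynomial has degree 5.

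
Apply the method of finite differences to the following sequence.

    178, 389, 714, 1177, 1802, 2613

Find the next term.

3634

First differences: 211  325  463  625  811
Second differences: 114  138  162  186
Third differences: 24  24  24
Third differences constant at 24.
186 + 24 = 210;  811 + 210 = 1021;  2613 + 1021 = 3634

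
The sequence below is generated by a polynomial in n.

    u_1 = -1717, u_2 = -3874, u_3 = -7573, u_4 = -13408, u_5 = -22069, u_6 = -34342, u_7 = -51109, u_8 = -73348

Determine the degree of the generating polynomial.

-2157, -3699, -5835, -8661, -12273, -16767, -22239
-1542, -2136, -2826, -3612, -4494, -5472
-594, -690, -786, -882, -978
-96, -96, -96, -96
The fourth differences are constant, so the polynomial has degree 4.

4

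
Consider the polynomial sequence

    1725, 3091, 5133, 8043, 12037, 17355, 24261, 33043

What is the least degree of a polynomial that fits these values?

First differences: 1366, 2042, 2910, 3994, 5318, 6906, 8782
Second differences: 676, 868, 1084, 1324, 1588, 1876
Third differences: 192, 216, 240, 264, 288
Fourth differences: 24, 24, 24, 24
The fourth differences are constant, so the polynomial has degree 4.

4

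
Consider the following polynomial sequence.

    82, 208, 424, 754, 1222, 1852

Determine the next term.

2668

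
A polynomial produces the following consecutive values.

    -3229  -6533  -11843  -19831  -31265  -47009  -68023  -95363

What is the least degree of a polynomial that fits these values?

D1: -3304, -5310, -7988, -11434, -15744, -21014, -27340
D2: -2006, -2678, -3446, -4310, -5270, -6326
D3: -672, -768, -864, -960, -1056
D4: -96, -96, -96, -96
The fourth differences are constant, so the polynomial has degree 4.

4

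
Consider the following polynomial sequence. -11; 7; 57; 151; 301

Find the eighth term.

1207

18, 50, 94, 150
32, 44, 56
12, 12
Constant third difference = 12, so extend:
56 + 12 = 68;  150 + 68 = 218;  301 + 218 = 519
68 + 12 = 80;  218 + 80 = 298;  519 + 298 = 817
80 + 12 = 92;  298 + 92 = 390;  817 + 390 = 1207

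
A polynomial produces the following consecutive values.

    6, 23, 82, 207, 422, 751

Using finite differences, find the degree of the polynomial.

First differences: 17, 59, 125, 215, 329
Second differences: 42, 66, 90, 114
Third differences: 24, 24, 24
The third differences are constant, so the polynomial has degree 3.

3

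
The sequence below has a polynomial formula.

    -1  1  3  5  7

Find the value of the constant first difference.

First differences: 2, 2, 2, 2

2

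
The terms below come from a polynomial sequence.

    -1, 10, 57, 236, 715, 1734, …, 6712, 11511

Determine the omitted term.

Using the first 6 terms:
11, 47, 179, 479, 1019
36, 132, 300, 540
96, 168, 240
72, 72
Constant fourth difference = 72.
Extend forward: 240 + 72 = 312;  540 + 312 = 852;  1019 + 852 = 1871;  1734 + 1871 = 3605

3605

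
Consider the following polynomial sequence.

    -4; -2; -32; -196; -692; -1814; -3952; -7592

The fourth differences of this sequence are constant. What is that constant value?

First differences: 2, -30, -164, -496, -1122, -2138, -3640
Second differences: -32, -134, -332, -626, -1016, -1502
Third differences: -102, -198, -294, -390, -486
Fourth differences: -96, -96, -96, -96

-96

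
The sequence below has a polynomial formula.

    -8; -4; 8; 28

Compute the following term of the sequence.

56

4 , 12 , 20
8 , 8
Second differences constant at 8.
20 + 8 = 28;  28 + 28 = 56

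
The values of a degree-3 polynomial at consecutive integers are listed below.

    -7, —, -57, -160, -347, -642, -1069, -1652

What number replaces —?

-14

Using the last 6 terms:
Δ: -103  -187  -295  -427  -583
Δ²: -84  -108  -132  -156
Δ³: -24  -24  -24
Constant third difference = -24.
Extend backward: -84 + 24 = -60;  -103 + 60 = -43;  -57 + 43 = -14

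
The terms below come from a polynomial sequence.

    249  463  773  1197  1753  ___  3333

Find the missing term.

2459

Using the first 5 terms:
214  310  424  556
96  114  132
18  18
Constant third difference = 18.
Extend forward: 132 + 18 = 150;  556 + 150 = 706;  1753 + 706 = 2459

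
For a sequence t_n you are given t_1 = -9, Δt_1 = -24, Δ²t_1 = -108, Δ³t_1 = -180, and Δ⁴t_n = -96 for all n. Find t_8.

Build the table forward from the leading diagonal:
Δ⁴: -96  -96  -96  -96  -96  -96  -96  -96
Δ³: -180  -276  -372  -468  -564  -660  -756  -852
Δ²: -108  -288  -564  -936  -1404  -1968  -2628  -3384
Δ: -24  -132  -420  -984  -1920  -3324  -5292  -7920
t: -9  -33  -165  -585  -1569  -3489  -6813  -12105

-12105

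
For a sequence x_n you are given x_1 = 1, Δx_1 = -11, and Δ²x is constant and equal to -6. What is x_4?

-50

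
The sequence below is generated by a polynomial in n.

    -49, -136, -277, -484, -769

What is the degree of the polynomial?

3

D1: -87, -141, -207, -285
D2: -54, -66, -78
D3: -12, -12
The third differences are constant, so the polynomial has degree 3.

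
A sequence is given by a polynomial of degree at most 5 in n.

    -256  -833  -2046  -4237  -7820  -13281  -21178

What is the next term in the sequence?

First differences: -577, -1213, -2191, -3583, -5461, -7897
Second differences: -636, -978, -1392, -1878, -2436
Third differences: -342, -414, -486, -558
Fourth differences: -72, -72, -72
Fourth differences constant at -72.
-558 − 72 = -630;  -2436 − 630 = -3066;  -7897 − 3066 = -10963;  -21178 − 10963 = -32141

-32141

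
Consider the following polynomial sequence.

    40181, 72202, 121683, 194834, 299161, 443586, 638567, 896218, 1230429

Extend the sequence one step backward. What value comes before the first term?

20586

32021, 49481, 73151, 104327, 144425, 194981, 257651, 334211
17460, 23670, 31176, 40098, 50556, 62670, 76560
6210, 7506, 8922, 10458, 12114, 13890
1296, 1416, 1536, 1656, 1776
120, 120, 120, 120
The fifth differences are constant at 120.
Work back: 1296 − 120 = 1176;  6210 − 1176 = 5034;  17460 − 5034 = 12426;  32021 − 12426 = 19595;  40181 − 19595 = 20586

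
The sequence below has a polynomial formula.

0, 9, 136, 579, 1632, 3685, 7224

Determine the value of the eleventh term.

9, 127, 443, 1053, 2053, 3539
118, 316, 610, 1000, 1486
198, 294, 390, 486
96, 96, 96
The fourth differences are constant (96).
486 + 96 = 582;  1486 + 582 = 2068;  3539 + 2068 = 5607;  7224 + 5607 = 12831
582 + 96 = 678;  2068 + 678 = 2746;  5607 + 2746 = 8353;  12831 + 8353 = 21184
678 + 96 = 774;  2746 + 774 = 3520;  8353 + 3520 = 11873;  21184 + 11873 = 33057
774 + 96 = 870;  3520 + 870 = 4390;  11873 + 4390 = 16263;  33057 + 16263 = 49320

49320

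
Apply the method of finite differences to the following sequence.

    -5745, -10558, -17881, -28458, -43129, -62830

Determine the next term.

-88593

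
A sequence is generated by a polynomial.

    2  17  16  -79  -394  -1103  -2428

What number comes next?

D1: 15  -1  -95  -315  -709  -1325
D2: -16  -94  -220  -394  -616
D3: -78  -126  -174  -222
D4: -48  -48  -48
Fourth differences constant at -48.
-222 − 48 = -270;  -616 − 270 = -886;  -1325 − 886 = -2211;  -2428 − 2211 = -4639

-4639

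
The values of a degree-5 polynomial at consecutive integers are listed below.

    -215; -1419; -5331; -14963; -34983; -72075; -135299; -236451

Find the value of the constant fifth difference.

First differences: -1204, -3912, -9632, -20020, -37092, -63224, -101152
Second differences: -2708, -5720, -10388, -17072, -26132, -37928
Third differences: -3012, -4668, -6684, -9060, -11796
Fourth differences: -1656, -2016, -2376, -2736
Fifth differences: -360, -360, -360

-360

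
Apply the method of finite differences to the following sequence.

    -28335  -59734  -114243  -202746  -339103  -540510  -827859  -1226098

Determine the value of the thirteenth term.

D1: -31399, -54509, -88503, -136357, -201407, -287349, -398239
D2: -23110, -33994, -47854, -65050, -85942, -110890
D3: -10884, -13860, -17196, -20892, -24948
D4: -2976, -3336, -3696, -4056
D5: -360, -360, -360
The fifth differences are constant (-360).
-4056 − 360 = -4416;  -24948 − 4416 = -29364;  -110890 − 29364 = -140254;  -398239 − 140254 = -538493;  -1226098 − 538493 = -1764591
-4416 − 360 = -4776;  -29364 − 4776 = -34140;  -140254 − 34140 = -174394;  -538493 − 174394 = -712887;  -1764591 − 712887 = -2477478
-4776 − 360 = -5136;  -34140 − 5136 = -39276;  -174394 − 39276 = -213670;  -712887 − 213670 = -926557;  -2477478 − 926557 = -3404035
-5136 − 360 = -5496;  -39276 − 5496 = -44772;  -213670 − 44772 = -258442;  -926557 − 258442 = -1184999;  -3404035 − 1184999 = -4589034
-5496 − 360 = -5856;  -44772 − 5856 = -50628;  -258442 − 50628 = -309070;  -1184999 − 309070 = -1494069;  -4589034 − 1494069 = -6083103

-6083103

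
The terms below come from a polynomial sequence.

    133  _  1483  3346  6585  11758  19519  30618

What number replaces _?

Using the last 6 terms:
Δ: 1863, 3239, 5173, 7761, 11099
Δ²: 1376, 1934, 2588, 3338
Δ³: 558, 654, 750
Δ⁴: 96, 96
Constant fourth difference = 96.
Extend backward: 558 − 96 = 462;  1376 − 462 = 914;  1863 − 914 = 949;  1483 − 949 = 534

534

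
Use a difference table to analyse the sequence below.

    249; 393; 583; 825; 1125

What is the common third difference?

Δ: 144, 190, 242, 300
Δ²: 46, 52, 58
Δ³: 6, 6

6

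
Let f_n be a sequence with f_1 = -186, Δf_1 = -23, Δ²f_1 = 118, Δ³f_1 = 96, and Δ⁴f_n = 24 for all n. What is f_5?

838

Build the table forward from the leading diagonal:
D4: 24, 24, 24, 24, 24
D3: 96, 120, 144, 168, 192
D2: 118, 214, 334, 478, 646
D1: -23, 95, 309, 643, 1121
f: -186, -209, -114, 195, 838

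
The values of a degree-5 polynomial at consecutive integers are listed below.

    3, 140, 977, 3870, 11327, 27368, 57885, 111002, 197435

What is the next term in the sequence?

D1: 137  837  2893  7457  16041  30517  53117  86433
D2: 700  2056  4564  8584  14476  22600  33316
D3: 1356  2508  4020  5892  8124  10716
D4: 1152  1512  1872  2232  2592
D5: 360  360  360  360
Constant fifth difference = 360, so extend:
2592 + 360 = 2952;  10716 + 2952 = 13668;  33316 + 13668 = 46984;  86433 + 46984 = 133417;  197435 + 133417 = 330852

330852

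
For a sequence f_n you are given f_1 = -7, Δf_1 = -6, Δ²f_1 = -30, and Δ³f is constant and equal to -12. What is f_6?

-457

Build the table forward from the leading diagonal:
Δ³: -12  -12  -12  -12  -12  -12
Δ²: -30  -42  -54  -66  -78  -90
Δ: -6  -36  -78  -132  -198  -276
f: -7  -13  -49  -127  -259  -457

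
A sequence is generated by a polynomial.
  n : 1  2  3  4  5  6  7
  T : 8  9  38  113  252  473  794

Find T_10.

2537

D1: 1  29  75  139  221  321
D2: 28  46  64  82  100
D3: 18  18  18  18
The third differences are constant (18).
100 + 18 = 118;  321 + 118 = 439;  794 + 439 = 1233
118 + 18 = 136;  439 + 136 = 575;  1233 + 575 = 1808
136 + 18 = 154;  575 + 154 = 729;  1808 + 729 = 2537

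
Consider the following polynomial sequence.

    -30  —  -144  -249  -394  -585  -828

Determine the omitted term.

-73

Using the last 5 terms:
D1: -105, -145, -191, -243
D2: -40, -46, -52
D3: -6, -6
Constant third difference = -6.
Extend backward: -40 + 6 = -34;  -105 + 34 = -71;  -144 + 71 = -73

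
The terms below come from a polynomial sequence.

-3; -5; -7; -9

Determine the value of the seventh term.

-2 , -2 , -2
First differences constant at -2.
-9 − 2 = -11
-11 − 2 = -13
-13 − 2 = -15

-15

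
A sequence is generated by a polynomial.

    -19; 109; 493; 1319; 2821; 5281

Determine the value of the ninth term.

128, 384, 826, 1502, 2460
256, 442, 676, 958
186, 234, 282
48, 48
Constant fourth difference = 48, so extend:
282 + 48 = 330;  958 + 330 = 1288;  2460 + 1288 = 3748;  5281 + 3748 = 9029
330 + 48 = 378;  1288 + 378 = 1666;  3748 + 1666 = 5414;  9029 + 5414 = 14443
378 + 48 = 426;  1666 + 426 = 2092;  5414 + 2092 = 7506;  14443 + 7506 = 21949

21949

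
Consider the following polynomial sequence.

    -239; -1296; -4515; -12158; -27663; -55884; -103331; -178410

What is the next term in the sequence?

Δ: -1057 , -3219 , -7643 , -15505 , -28221 , -47447 , -75079
Δ²: -2162 , -4424 , -7862 , -12716 , -19226 , -27632
Δ³: -2262 , -3438 , -4854 , -6510 , -8406
Δ⁴: -1176 , -1416 , -1656 , -1896
Δ⁵: -240 , -240 , -240
Constant fifth difference = -240, so extend:
-1896 − 240 = -2136;  -8406 − 2136 = -10542;  -27632 − 10542 = -38174;  -75079 − 38174 = -113253;  -178410 − 113253 = -291663

-291663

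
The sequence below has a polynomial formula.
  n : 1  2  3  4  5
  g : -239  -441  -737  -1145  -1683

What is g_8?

First differences: -202, -296, -408, -538
Second differences: -94, -112, -130
Third differences: -18, -18
Constant third difference = -18, so extend:
-130 − 18 = -148;  -538 − 148 = -686;  -1683 − 686 = -2369
-148 − 18 = -166;  -686 − 166 = -852;  -2369 − 852 = -3221
-166 − 18 = -184;  -852 − 184 = -1036;  -3221 − 1036 = -4257

-4257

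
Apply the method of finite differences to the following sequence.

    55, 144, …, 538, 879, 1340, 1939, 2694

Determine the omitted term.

Using the last 5 terms:
D1: 341, 461, 599, 755
D2: 120, 138, 156
D3: 18, 18
Constant third difference = 18.
Extend backward: 120 − 18 = 102;  341 − 102 = 239;  538 − 239 = 299

299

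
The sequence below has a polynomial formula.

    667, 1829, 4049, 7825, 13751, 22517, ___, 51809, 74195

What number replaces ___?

34909

Using the first 6 terms:
1162  2220  3776  5926  8766
1058  1556  2150  2840
498  594  690
96  96
Constant fourth difference = 96.
Extend forward: 690 + 96 = 786;  2840 + 786 = 3626;  8766 + 3626 = 12392;  22517 + 12392 = 34909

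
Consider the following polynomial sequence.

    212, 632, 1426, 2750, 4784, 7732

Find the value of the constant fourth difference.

24

D1: 420, 794, 1324, 2034, 2948
D2: 374, 530, 710, 914
D3: 156, 180, 204
D4: 24, 24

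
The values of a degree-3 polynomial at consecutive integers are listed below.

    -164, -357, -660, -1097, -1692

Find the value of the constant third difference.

-24

First differences: -193, -303, -437, -595
Second differences: -110, -134, -158
Third differences: -24, -24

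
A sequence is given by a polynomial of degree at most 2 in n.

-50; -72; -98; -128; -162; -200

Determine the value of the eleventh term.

-450

First differences: -22, -26, -30, -34, -38
Second differences: -4, -4, -4, -4
Constant second difference = -4, so extend:
-38 − 4 = -42;  -200 − 42 = -242
-42 − 4 = -46;  -242 − 46 = -288
-46 − 4 = -50;  -288 − 50 = -338
-50 − 4 = -54;  -338 − 54 = -392
-54 − 4 = -58;  -392 − 58 = -450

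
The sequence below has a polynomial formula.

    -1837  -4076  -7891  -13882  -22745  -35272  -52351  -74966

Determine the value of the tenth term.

-141220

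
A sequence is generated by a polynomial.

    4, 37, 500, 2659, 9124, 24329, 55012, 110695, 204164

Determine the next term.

351949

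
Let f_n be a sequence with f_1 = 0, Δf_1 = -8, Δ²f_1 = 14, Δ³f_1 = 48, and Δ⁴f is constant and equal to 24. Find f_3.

Build the table forward from the leading diagonal:
Fourth differences: 24, 24, 24
Third differences: 48, 72, 96
Second differences: 14, 62, 134
First differences: -8, 6, 68
f: 0, -8, -2

-2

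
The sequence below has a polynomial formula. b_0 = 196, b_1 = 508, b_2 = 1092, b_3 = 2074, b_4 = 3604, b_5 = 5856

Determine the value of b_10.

35716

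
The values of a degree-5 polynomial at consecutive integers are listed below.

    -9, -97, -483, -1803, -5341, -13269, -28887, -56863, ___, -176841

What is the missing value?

-103473

Using the first 8 terms:
-88, -386, -1320, -3538, -7928, -15618, -27976
-298, -934, -2218, -4390, -7690, -12358
-636, -1284, -2172, -3300, -4668
-648, -888, -1128, -1368
-240, -240, -240
Constant fifth difference = -240.
Extend forward: -1368 − 240 = -1608;  -4668 − 1608 = -6276;  -12358 − 6276 = -18634;  -27976 − 18634 = -46610;  -56863 − 46610 = -103473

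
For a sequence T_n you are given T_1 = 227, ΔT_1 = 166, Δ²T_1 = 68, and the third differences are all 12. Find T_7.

Build the table forward from the leading diagonal:
Δ³: 12, 12, 12, 12, 12, 12, 12
Δ²: 68, 80, 92, 104, 116, 128, 140
Δ: 166, 234, 314, 406, 510, 626, 754
T: 227, 393, 627, 941, 1347, 1857, 2483

2483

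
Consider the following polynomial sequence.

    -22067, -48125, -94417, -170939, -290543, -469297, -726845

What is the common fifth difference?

-360

First differences: -26058, -46292, -76522, -119604, -178754, -257548
Second differences: -20234, -30230, -43082, -59150, -78794
Third differences: -9996, -12852, -16068, -19644
Fourth differences: -2856, -3216, -3576
Fifth differences: -360, -360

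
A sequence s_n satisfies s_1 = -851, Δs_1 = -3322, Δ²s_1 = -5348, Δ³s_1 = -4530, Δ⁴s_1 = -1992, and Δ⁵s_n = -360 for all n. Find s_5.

Build the table forward from the leading diagonal:
D5: -360  -360  -360  -360  -360
D4: -1992  -2352  -2712  -3072  -3432
D3: -4530  -6522  -8874  -11586  -14658
D2: -5348  -9878  -16400  -25274  -36860
D1: -3322  -8670  -18548  -34948  -60222
s: -851  -4173  -12843  -31391  -66339

-66339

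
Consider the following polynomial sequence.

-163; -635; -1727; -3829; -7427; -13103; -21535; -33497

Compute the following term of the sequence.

D1: -472 , -1092 , -2102 , -3598 , -5676 , -8432 , -11962
D2: -620 , -1010 , -1496 , -2078 , -2756 , -3530
D3: -390 , -486 , -582 , -678 , -774
D4: -96 , -96 , -96 , -96
Constant fourth difference = -96, so extend:
-774 − 96 = -870;  -3530 − 870 = -4400;  -11962 − 4400 = -16362;  -33497 − 16362 = -49859

-49859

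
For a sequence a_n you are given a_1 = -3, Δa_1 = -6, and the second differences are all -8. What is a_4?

-45

Build the table forward from the leading diagonal:
Δ²: -8, -8, -8, -8
Δ: -6, -14, -22, -30
a: -3, -9, -23, -45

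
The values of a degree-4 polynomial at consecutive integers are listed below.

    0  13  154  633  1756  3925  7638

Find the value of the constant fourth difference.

96

Δ: 13, 141, 479, 1123, 2169, 3713
Δ²: 128, 338, 644, 1046, 1544
Δ³: 210, 306, 402, 498
Δ⁴: 96, 96, 96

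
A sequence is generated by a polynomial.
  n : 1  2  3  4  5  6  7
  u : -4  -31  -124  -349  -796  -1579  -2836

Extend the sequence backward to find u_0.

-1

D1: -27, -93, -225, -447, -783, -1257
D2: -66, -132, -222, -336, -474
D3: -66, -90, -114, -138
D4: -24, -24, -24
The fourth differences are constant at -24.
Work back: -66 + 24 = -42;  -66 + 42 = -24;  -27 + 24 = -3;  -4 + 3 = -1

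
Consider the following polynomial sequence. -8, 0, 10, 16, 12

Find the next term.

-8

D1: 8  10  6  -4
D2: 2  -4  -10
D3: -6  -6
Constant third difference = -6, so extend:
-10 − 6 = -16;  -4 − 16 = -20;  12 − 20 = -8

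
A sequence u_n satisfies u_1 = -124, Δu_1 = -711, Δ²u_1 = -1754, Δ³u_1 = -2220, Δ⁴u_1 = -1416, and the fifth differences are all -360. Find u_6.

Build the table forward from the leading diagonal:
D5: -360  -360  -360  -360  -360  -360
D4: -1416  -1776  -2136  -2496  -2856  -3216
D3: -2220  -3636  -5412  -7548  -10044  -12900
D2: -1754  -3974  -7610  -13022  -20570  -30614
D1: -711  -2465  -6439  -14049  -27071  -47641
u: -124  -835  -3300  -9739  -23788  -50859

-50859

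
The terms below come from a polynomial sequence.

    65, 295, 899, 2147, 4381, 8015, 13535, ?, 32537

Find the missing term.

21499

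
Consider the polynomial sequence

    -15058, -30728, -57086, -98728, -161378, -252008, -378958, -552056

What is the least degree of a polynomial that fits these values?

5

First differences: -15670, -26358, -41642, -62650, -90630, -126950, -173098
Second differences: -10688, -15284, -21008, -27980, -36320, -46148
Third differences: -4596, -5724, -6972, -8340, -9828
Fourth differences: -1128, -1248, -1368, -1488
Fifth differences: -120, -120, -120
The fifth differences are constant, so the polynomial has degree 5.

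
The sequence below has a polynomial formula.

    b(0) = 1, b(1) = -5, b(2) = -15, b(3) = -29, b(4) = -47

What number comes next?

-69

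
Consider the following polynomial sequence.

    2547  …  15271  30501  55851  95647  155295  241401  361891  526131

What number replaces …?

6795

Using the last 8 terms:
First differences: 15230  25350  39796  59648  86106  120490  164240
Second differences: 10120  14446  19852  26458  34384  43750
Third differences: 4326  5406  6606  7926  9366
Fourth differences: 1080  1200  1320  1440
Fifth differences: 120  120  120
Constant fifth difference = 120.
Extend backward: 1080 − 120 = 960;  4326 − 960 = 3366;  10120 − 3366 = 6754;  15230 − 6754 = 8476;  15271 − 8476 = 6795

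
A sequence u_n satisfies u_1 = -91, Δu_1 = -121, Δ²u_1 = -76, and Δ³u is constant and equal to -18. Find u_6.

-1636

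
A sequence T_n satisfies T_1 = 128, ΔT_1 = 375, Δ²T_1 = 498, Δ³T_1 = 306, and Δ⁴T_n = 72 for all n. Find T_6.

10403

Build the table forward from the leading diagonal:
Δ⁴: 72  72  72  72  72  72
Δ³: 306  378  450  522  594  666
Δ²: 498  804  1182  1632  2154  2748
Δ: 375  873  1677  2859  4491  6645
T: 128  503  1376  3053  5912  10403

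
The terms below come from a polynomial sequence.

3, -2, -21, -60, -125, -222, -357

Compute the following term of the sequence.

-536

First differences: -5, -19, -39, -65, -97, -135
Second differences: -14, -20, -26, -32, -38
Third differences: -6, -6, -6, -6
Third differences constant at -6.
-38 − 6 = -44;  -135 − 44 = -179;  -357 − 179 = -536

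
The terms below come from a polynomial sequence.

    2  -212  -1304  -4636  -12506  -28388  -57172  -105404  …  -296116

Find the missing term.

-181526

Using the first 8 terms:
Δ: -214, -1092, -3332, -7870, -15882, -28784, -48232
Δ²: -878, -2240, -4538, -8012, -12902, -19448
Δ³: -1362, -2298, -3474, -4890, -6546
Δ⁴: -936, -1176, -1416, -1656
Δ⁵: -240, -240, -240
Constant fifth difference = -240.
Extend forward: -1656 − 240 = -1896;  -6546 − 1896 = -8442;  -19448 − 8442 = -27890;  -48232 − 27890 = -76122;  -105404 − 76122 = -181526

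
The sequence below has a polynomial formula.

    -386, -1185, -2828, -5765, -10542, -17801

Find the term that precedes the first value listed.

-77

-799  -1643  -2937  -4777  -7259
-844  -1294  -1840  -2482
-450  -546  -642
-96  -96
The fourth differences are constant at -96.
Work back: -450 + 96 = -354;  -844 + 354 = -490;  -799 + 490 = -309;  -386 + 309 = -77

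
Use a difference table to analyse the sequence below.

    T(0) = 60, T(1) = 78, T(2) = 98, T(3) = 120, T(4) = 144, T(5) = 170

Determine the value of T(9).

294

D1: 18 , 20 , 22 , 24 , 26
D2: 2 , 2 , 2 , 2
The second differences are constant (2).
26 + 2 = 28;  170 + 28 = 198
28 + 2 = 30;  198 + 30 = 228
30 + 2 = 32;  228 + 32 = 260
32 + 2 = 34;  260 + 34 = 294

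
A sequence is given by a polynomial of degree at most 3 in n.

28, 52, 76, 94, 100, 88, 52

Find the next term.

First differences: 24, 24, 18, 6, -12, -36
Second differences: 0, -6, -12, -18, -24
Third differences: -6, -6, -6, -6
The third differences are constant (-6).
-24 − 6 = -30;  -36 − 30 = -66;  52 − 66 = -14

-14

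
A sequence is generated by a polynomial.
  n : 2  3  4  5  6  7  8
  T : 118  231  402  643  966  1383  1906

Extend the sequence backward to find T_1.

51

First differences: 113  171  241  323  417  523
Second differences: 58  70  82  94  106
Third differences: 12  12  12  12
The third differences are constant at 12.
Work back: 58 − 12 = 46;  113 − 46 = 67;  118 − 67 = 51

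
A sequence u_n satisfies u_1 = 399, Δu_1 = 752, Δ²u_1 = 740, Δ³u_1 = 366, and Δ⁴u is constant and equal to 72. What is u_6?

Build the table forward from the leading diagonal:
D4: 72  72  72  72  72  72
D3: 366  438  510  582  654  726
D2: 740  1106  1544  2054  2636  3290
D1: 752  1492  2598  4142  6196  8832
u: 399  1151  2643  5241  9383  15579

15579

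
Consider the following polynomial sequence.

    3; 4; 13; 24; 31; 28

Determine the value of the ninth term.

-101

Δ: 1, 9, 11, 7, -3
Δ²: 8, 2, -4, -10
Δ³: -6, -6, -6
The third differences are constant (-6).
-10 − 6 = -16;  -3 − 16 = -19;  28 − 19 = 9
-16 − 6 = -22;  -19 − 22 = -41;  9 − 41 = -32
-22 − 6 = -28;  -41 − 28 = -69;  -32 − 69 = -101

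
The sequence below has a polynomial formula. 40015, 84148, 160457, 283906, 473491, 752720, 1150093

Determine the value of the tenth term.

D1: 44133 , 76309 , 123449 , 189585 , 279229 , 397373
D2: 32176 , 47140 , 66136 , 89644 , 118144
D3: 14964 , 18996 , 23508 , 28500
D4: 4032 , 4512 , 4992
D5: 480 , 480
The fifth differences are constant (480).
4992 + 480 = 5472;  28500 + 5472 = 33972;  118144 + 33972 = 152116;  397373 + 152116 = 549489;  1150093 + 549489 = 1699582
5472 + 480 = 5952;  33972 + 5952 = 39924;  152116 + 39924 = 192040;  549489 + 192040 = 741529;  1699582 + 741529 = 2441111
5952 + 480 = 6432;  39924 + 6432 = 46356;  192040 + 46356 = 238396;  741529 + 238396 = 979925;  2441111 + 979925 = 3421036

3421036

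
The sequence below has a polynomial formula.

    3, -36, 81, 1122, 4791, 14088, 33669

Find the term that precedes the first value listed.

6

Δ: -39  117  1041  3669  9297  19581
Δ²: 156  924  2628  5628  10284
Δ³: 768  1704  3000  4656
Δ⁴: 936  1296  1656
Δ⁵: 360  360
The fifth differences are constant at 360.
Work back: 936 − 360 = 576;  768 − 576 = 192;  156 − 192 = -36;  -39 + 36 = -3;  3 + 3 = 6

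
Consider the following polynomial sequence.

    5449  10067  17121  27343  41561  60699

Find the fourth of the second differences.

4920

First differences: 4618, 7054, 10222, 14218, 19138
Second differences: 2436, 3168, 3996, 4920
Third differences: 732, 828, 924
Fourth differences: 96, 96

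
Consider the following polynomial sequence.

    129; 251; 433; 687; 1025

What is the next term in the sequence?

1459

First differences: 122, 182, 254, 338
Second differences: 60, 72, 84
Third differences: 12, 12
The third differences are constant (12).
84 + 12 = 96;  338 + 96 = 434;  1025 + 434 = 1459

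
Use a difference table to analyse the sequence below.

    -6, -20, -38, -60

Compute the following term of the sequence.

First differences: -14  -18  -22
Second differences: -4  -4
Constant second difference = -4, so extend:
-22 − 4 = -26;  -60 − 26 = -86

-86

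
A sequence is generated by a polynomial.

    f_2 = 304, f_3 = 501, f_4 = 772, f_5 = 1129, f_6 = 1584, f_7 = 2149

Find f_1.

169

First differences: 197, 271, 357, 455, 565
Second differences: 74, 86, 98, 110
Third differences: 12, 12, 12
The third differences are constant at 12.
Work back: 74 − 12 = 62;  197 − 62 = 135;  304 − 135 = 169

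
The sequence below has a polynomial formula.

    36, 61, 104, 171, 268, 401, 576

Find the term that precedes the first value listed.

25  43  67  97  133  175
18  24  30  36  42
6  6  6  6
The third differences are constant at 6.
Work back: 18 − 6 = 12;  25 − 12 = 13;  36 − 13 = 23

23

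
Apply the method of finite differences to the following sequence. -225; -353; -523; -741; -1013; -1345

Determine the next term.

D1: -128, -170, -218, -272, -332
D2: -42, -48, -54, -60
D3: -6, -6, -6
Constant third difference = -6, so extend:
-60 − 6 = -66;  -332 − 66 = -398;  -1345 − 398 = -1743

-1743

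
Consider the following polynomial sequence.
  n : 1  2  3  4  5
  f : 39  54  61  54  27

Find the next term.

First differences: 15  7  -7  -27
Second differences: -8  -14  -20
Third differences: -6  -6
Constant third difference = -6, so extend:
-20 − 6 = -26;  -27 − 26 = -53;  27 − 53 = -26

-26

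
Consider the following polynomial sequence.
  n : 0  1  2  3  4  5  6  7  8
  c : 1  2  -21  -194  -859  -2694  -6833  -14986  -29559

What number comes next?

-53774

1 , -23 , -173 , -665 , -1835 , -4139 , -8153 , -14573
-24 , -150 , -492 , -1170 , -2304 , -4014 , -6420
-126 , -342 , -678 , -1134 , -1710 , -2406
-216 , -336 , -456 , -576 , -696
-120 , -120 , -120 , -120
Fifth differences constant at -120.
-696 − 120 = -816;  -2406 − 816 = -3222;  -6420 − 3222 = -9642;  -14573 − 9642 = -24215;  -29559 − 24215 = -53774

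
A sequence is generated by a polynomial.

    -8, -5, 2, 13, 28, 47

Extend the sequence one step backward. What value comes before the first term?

-7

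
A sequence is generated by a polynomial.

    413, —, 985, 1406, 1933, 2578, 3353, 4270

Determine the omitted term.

Using the last 6 terms:
D1: 421  527  645  775  917
D2: 106  118  130  142
D3: 12  12  12
Constant third difference = 12.
Extend backward: 106 − 12 = 94;  421 − 94 = 327;  985 − 327 = 658

658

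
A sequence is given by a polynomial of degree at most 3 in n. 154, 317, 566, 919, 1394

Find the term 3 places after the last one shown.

3731

D1: 163, 249, 353, 475
D2: 86, 104, 122
D3: 18, 18
Constant third difference = 18, so extend:
122 + 18 = 140;  475 + 140 = 615;  1394 + 615 = 2009
140 + 18 = 158;  615 + 158 = 773;  2009 + 773 = 2782
158 + 18 = 176;  773 + 176 = 949;  2782 + 949 = 3731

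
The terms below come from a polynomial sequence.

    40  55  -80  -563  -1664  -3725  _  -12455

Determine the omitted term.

-7160

Using the first 6 terms:
15  -135  -483  -1101  -2061
-150  -348  -618  -960
-198  -270  -342
-72  -72
Constant fourth difference = -72.
Extend forward: -342 − 72 = -414;  -960 − 414 = -1374;  -2061 − 1374 = -3435;  -3725 − 3435 = -7160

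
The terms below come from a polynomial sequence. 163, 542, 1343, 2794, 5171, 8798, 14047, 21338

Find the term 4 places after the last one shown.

First differences: 379, 801, 1451, 2377, 3627, 5249, 7291
Second differences: 422, 650, 926, 1250, 1622, 2042
Third differences: 228, 276, 324, 372, 420
Fourth differences: 48, 48, 48, 48
Constant fourth difference = 48, so extend:
420 + 48 = 468;  2042 + 468 = 2510;  7291 + 2510 = 9801;  21338 + 9801 = 31139
468 + 48 = 516;  2510 + 516 = 3026;  9801 + 3026 = 12827;  31139 + 12827 = 43966
516 + 48 = 564;  3026 + 564 = 3590;  12827 + 3590 = 16417;  43966 + 16417 = 60383
564 + 48 = 612;  3590 + 612 = 4202;  16417 + 4202 = 20619;  60383 + 20619 = 81002

81002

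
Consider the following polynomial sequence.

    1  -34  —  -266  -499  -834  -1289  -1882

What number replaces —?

-117

Using the last 5 terms:
First differences: -233, -335, -455, -593
Second differences: -102, -120, -138
Third differences: -18, -18
Constant third difference = -18.
Extend backward: -102 + 18 = -84;  -233 + 84 = -149;  -266 + 149 = -117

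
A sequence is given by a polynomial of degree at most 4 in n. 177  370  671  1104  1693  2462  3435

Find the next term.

4636

First differences: 193, 301, 433, 589, 769, 973
Second differences: 108, 132, 156, 180, 204
Third differences: 24, 24, 24, 24
The third differences are constant (24).
204 + 24 = 228;  973 + 228 = 1201;  3435 + 1201 = 4636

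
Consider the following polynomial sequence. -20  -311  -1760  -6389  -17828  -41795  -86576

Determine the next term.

-163505

Δ: -291  -1449  -4629  -11439  -23967  -44781
Δ²: -1158  -3180  -6810  -12528  -20814
Δ³: -2022  -3630  -5718  -8286
Δ⁴: -1608  -2088  -2568
Δ⁵: -480  -480
Constant fifth difference = -480, so extend:
-2568 − 480 = -3048;  -8286 − 3048 = -11334;  -20814 − 11334 = -32148;  -44781 − 32148 = -76929;  -86576 − 76929 = -163505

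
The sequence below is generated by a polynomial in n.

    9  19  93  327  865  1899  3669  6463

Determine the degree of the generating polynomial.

Δ: 10, 74, 234, 538, 1034, 1770, 2794
Δ²: 64, 160, 304, 496, 736, 1024
Δ³: 96, 144, 192, 240, 288
Δ⁴: 48, 48, 48, 48
The fourth differences are constant, so the polynomial has degree 4.

4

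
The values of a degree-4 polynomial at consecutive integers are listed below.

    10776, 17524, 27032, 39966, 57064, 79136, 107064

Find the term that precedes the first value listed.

6194

D1: 6748, 9508, 12934, 17098, 22072, 27928
D2: 2760, 3426, 4164, 4974, 5856
D3: 666, 738, 810, 882
D4: 72, 72, 72
The fourth differences are constant at 72.
Work back: 666 − 72 = 594;  2760 − 594 = 2166;  6748 − 2166 = 4582;  10776 − 4582 = 6194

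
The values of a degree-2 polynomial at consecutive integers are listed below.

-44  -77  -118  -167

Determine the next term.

-33 , -41 , -49
-8 , -8
Second differences constant at -8.
-49 − 8 = -57;  -167 − 57 = -224

-224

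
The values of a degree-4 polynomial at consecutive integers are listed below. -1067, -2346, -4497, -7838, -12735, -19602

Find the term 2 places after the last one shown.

-41142

D1: -1279  -2151  -3341  -4897  -6867
D2: -872  -1190  -1556  -1970
D3: -318  -366  -414
D4: -48  -48
Constant fourth difference = -48, so extend:
-414 − 48 = -462;  -1970 − 462 = -2432;  -6867 − 2432 = -9299;  -19602 − 9299 = -28901
-462 − 48 = -510;  -2432 − 510 = -2942;  -9299 − 2942 = -12241;  -28901 − 12241 = -41142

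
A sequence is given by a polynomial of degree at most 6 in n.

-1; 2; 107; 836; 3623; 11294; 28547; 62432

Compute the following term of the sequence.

122831

3, 105, 729, 2787, 7671, 17253, 33885
102, 624, 2058, 4884, 9582, 16632
522, 1434, 2826, 4698, 7050
912, 1392, 1872, 2352
480, 480, 480
Constant fifth difference = 480, so extend:
2352 + 480 = 2832;  7050 + 2832 = 9882;  16632 + 9882 = 26514;  33885 + 26514 = 60399;  62432 + 60399 = 122831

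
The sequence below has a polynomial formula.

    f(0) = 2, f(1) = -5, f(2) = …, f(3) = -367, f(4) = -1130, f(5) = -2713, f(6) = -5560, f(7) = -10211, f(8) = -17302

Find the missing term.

-76

Using the last 6 terms:
D1: -763  -1583  -2847  -4651  -7091
D2: -820  -1264  -1804  -2440
D3: -444  -540  -636
D4: -96  -96
Constant fourth difference = -96.
Extend backward: -444 + 96 = -348;  -820 + 348 = -472;  -763 + 472 = -291;  -367 + 291 = -76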